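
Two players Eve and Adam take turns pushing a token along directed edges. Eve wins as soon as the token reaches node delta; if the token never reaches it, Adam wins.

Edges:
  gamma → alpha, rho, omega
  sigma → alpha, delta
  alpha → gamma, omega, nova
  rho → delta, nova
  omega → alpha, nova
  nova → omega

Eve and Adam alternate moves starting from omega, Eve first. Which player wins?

Track states (vertex, player-to-move).
A0 = {(delta,Eve), (delta,Adam)}
A1: add {(sigma,Eve), (rho,Eve)}.
A2 = A1; e.g. (gamma,Eve) stays out. (omega,Eve) never enters ⇒ Adam avoids the target.

Adam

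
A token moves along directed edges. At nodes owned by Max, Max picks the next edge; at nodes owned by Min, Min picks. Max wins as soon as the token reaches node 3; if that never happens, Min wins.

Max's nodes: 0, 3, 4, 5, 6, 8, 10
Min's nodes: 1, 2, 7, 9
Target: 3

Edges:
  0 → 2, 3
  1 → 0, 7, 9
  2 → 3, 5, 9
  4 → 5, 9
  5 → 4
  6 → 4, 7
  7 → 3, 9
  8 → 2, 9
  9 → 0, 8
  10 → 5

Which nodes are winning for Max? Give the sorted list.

A0 = {3}
A1: add {0} — 0 (Max) has 0→3.
A2 = A1; e.g. 1 (Min) can still go to 7. Fixed point.
Max's winning region = {0, 3}.

0, 3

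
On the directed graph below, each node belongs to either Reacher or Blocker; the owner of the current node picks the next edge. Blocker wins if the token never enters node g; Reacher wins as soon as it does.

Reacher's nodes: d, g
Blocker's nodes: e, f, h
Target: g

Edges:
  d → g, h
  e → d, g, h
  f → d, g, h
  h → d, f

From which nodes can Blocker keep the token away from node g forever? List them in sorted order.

A0 = {g}
A1: add {d} — d (Reacher) has d→g.
A2 = A1; e.g. e (Blocker) can still go to h. Fixed point.
Reacher's attractor = {d, g}; Blocker avoids the target exactly from the complement.

e, f, h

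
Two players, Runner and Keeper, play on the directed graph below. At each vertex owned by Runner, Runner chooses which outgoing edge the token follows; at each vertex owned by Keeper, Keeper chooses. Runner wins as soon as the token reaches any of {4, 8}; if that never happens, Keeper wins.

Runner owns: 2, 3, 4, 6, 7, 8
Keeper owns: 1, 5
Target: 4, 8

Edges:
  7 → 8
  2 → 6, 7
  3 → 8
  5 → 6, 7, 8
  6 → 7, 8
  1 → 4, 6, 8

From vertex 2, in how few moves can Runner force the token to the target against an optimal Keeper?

A0 = {4, 8}
A1: add {3, 6, 7} — 3 (Runner) has 3→8; 6 (Runner) has 6→8; 7 (Runner) has 7→8.
A2: add {1, 2, 5} — 1 (Keeper): all of {4, 6, 8} already in; 2 (Runner) has 2→6; 5 (Keeper): all of {6, 7, 8} already in.
A2 = all vertices. Fixed point.
2 enters the attractor at level 2, so Runner can force the target in 2 moves from there.

2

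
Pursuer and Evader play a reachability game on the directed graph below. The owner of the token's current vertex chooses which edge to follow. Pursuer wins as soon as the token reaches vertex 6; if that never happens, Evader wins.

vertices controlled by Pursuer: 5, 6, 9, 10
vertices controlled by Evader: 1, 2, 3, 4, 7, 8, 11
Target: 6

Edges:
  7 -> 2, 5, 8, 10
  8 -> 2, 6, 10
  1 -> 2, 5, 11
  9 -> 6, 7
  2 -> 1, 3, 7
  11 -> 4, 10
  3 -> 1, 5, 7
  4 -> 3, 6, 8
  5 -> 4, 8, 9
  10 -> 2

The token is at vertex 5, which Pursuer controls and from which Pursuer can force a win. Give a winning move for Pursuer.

A0 = {6}
A1: add {9} — 9 (Pursuer) has 9→6.
A2: add {5} — 5 (Pursuer) has 5→9.
A3 = A2; e.g. 1 (Evader) can still go to 2. Fixed point.
From 5, successor 9 is in the attractor (rank 1); the other successors 4, 8 are not.

9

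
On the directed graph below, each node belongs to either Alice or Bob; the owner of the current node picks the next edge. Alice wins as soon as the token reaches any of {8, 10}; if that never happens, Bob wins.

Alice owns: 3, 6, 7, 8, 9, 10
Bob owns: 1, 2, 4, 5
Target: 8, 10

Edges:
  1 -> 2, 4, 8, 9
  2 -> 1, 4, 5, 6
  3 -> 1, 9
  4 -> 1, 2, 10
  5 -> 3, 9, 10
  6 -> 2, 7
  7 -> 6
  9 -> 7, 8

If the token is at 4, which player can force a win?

Bob

A0 = {8, 10}
A1: add {9} — 9 (Alice) has 9→8.
A2: add {3} — 3 (Alice) has 3→9.
A3: add {5} — 5 (Bob): all of {3, 9, 10} already in.
A4 = A3; e.g. 1 (Bob) can still go to 2. Fixed point.
4 never enters the attractor, so Bob can avoid the target forever.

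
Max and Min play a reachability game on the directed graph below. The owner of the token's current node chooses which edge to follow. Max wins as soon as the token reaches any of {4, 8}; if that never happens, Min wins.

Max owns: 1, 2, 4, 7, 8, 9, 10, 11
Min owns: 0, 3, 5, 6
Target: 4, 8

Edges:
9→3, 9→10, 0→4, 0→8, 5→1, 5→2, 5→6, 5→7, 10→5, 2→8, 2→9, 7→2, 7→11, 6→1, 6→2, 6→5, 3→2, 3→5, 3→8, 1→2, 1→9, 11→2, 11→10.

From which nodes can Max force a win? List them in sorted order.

0, 1, 2, 4, 7, 8, 11

A0 = {4, 8}
A1: add {0, 2} — 0 (Min): all of {4, 8} already in; 2 (Max) has 2→8.
A2: add {1, 7, 11} — 1 (Max) has 1→2; 7 (Max) has 7→2; 11 (Max) has 11→2.
A3 = A2; e.g. 3 (Min) can still go to 5. Fixed point.
Max's winning region = {0, 1, 2, 4, 7, 8, 11}.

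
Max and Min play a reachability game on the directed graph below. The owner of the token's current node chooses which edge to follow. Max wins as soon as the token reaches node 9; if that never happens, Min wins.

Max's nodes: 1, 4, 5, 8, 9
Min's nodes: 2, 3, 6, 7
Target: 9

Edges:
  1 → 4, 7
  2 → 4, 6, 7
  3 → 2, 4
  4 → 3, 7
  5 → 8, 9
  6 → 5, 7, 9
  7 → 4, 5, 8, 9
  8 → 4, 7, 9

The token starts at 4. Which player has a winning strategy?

Min

A0 = {9}
A1: add {5, 8} — 5 (Max) has 5→9; 8 (Max) has 8→9.
A2 = A1; e.g. 1 (Max) has no edge into A1. Fixed point.
4 never enters the attractor, so Min can avoid the target forever.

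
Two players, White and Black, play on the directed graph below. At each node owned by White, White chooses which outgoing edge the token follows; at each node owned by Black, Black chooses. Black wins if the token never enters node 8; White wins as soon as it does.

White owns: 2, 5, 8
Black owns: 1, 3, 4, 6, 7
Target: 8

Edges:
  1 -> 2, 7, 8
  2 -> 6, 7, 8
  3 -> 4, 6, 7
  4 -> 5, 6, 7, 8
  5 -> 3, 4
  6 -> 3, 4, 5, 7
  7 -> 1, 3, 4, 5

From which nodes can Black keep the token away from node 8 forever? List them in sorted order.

1, 3, 4, 5, 6, 7

A0 = {8}
A1: add {2} — 2 (White) has 2→8.
A2 = A1; e.g. 1 (Black) can still go to 7. Fixed point.
White's attractor = {2, 8}; Black avoids the target exactly from the complement.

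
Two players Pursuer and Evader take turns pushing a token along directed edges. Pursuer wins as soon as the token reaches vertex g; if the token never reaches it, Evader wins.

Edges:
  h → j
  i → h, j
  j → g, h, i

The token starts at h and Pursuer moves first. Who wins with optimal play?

Track states (vertex, player-to-move).
A0 = {(g,Pursuer), (g,Evader)}
A1: add {(j,Pursuer)}.
A2: add {(h,Evader)}.
A3: add {(i,Pursuer)}.
A4 = A3; e.g. (h,Pursuer) stays out. (h,Pursuer) never enters ⇒ Evader avoids the target.

Evader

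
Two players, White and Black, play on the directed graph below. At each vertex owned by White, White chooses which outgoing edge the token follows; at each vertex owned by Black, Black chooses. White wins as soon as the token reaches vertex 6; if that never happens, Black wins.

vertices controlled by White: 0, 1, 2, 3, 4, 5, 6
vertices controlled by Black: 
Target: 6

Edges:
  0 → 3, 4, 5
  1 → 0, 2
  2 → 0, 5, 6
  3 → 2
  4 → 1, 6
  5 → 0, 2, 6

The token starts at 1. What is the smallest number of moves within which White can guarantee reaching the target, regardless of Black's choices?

A0 = {6}
A1: add {2, 4, 5} — 2 (White) has 2→6; 4 (White) has 4→6; 5 (White) has 5→6.
A2: add {0, 1, 3} — 0 (White) has 0→4; 1 (White) has 1→2; 3 (White) has 3→2.
A2 = all vertices. Fixed point.
1 enters the attractor at level 2, so White can force the target in 2 moves from there.

2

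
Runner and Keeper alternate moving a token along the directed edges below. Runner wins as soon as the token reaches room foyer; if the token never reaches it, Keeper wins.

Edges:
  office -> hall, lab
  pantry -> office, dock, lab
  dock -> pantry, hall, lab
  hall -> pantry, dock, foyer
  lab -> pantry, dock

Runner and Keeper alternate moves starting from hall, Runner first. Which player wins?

Track states (vertex, player-to-move).
A0 = {(foyer,Runner), (foyer,Keeper)}
A1: add {(hall,Runner)}.
(hall,Runner) ∈ A1 ⇒ Runner forces the target.

Runner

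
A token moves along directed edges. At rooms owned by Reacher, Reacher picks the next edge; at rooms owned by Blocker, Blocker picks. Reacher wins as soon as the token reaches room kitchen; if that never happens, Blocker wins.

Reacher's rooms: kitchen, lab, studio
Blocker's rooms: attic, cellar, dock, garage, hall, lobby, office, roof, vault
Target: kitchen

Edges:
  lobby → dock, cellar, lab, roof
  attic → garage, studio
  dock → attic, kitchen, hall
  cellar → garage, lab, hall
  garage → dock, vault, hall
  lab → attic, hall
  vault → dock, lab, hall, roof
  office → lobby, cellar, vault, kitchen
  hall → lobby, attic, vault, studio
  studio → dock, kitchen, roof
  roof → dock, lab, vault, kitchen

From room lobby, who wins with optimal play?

Blocker

A0 = {kitchen}
A1: add {studio} — studio (Reacher) has studio→kitchen.
A2 = A1; e.g. lobby (Blocker) can still go to dock. Fixed point.
lobby never enters the attractor, so Blocker can avoid the target forever.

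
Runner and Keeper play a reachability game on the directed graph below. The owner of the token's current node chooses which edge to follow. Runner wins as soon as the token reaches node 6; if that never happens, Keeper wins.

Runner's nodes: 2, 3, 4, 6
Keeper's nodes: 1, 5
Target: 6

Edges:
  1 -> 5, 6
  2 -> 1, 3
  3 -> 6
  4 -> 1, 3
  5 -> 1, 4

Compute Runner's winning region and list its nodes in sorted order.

A0 = {6}
A1: add {3} — 3 (Runner) has 3→6.
A2: add {2, 4} — 2 (Runner) has 2→3; 4 (Runner) has 4→3.
A3 = A2; e.g. 1 (Keeper) can still go to 5. Fixed point.
Runner's winning region = {2, 3, 4, 6}.

2, 3, 4, 6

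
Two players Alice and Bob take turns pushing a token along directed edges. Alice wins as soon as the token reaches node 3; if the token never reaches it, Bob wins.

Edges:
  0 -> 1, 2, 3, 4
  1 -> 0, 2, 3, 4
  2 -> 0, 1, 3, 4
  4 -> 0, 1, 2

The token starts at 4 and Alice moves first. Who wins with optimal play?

Track states (vertex, player-to-move).
A0 = {(3,Alice), (3,Bob)}
A1: add {(0,Alice), (1,Alice), (2,Alice)}.
A2: add {(4,Bob)}.
A3 = A2; e.g. (0,Bob) stays out. (4,Alice) never enters ⇒ Bob avoids the target.

Bob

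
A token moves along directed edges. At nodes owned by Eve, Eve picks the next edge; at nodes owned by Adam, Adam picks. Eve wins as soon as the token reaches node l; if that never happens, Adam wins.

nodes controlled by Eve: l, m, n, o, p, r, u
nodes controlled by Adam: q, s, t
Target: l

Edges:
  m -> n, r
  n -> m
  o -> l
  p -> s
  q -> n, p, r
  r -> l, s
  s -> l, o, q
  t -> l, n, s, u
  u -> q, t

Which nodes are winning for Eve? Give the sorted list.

A0 = {l}
A1: add {o, r} — o (Eve) has o→l; r (Eve) has r→l.
A2: add {m} — m (Eve) has m→r.
A3: add {n} — n (Eve) has n→m.
A4 = A3; e.g. p (Eve) has no edge into A3. Fixed point.
Eve's winning region = {l, m, n, o, r}.

l, m, n, o, r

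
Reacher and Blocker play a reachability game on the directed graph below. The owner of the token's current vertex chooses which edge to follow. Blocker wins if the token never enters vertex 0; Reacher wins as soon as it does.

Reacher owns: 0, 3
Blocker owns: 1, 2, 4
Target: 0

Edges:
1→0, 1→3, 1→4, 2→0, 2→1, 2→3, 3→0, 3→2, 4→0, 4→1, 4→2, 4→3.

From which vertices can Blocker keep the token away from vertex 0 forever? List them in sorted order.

A0 = {0}
A1: add {3} — 3 (Reacher) has 3→0.
A2 = A1; e.g. 1 (Blocker) can still go to 4. Fixed point.
Reacher's attractor = {0, 3}; Blocker avoids the target exactly from the complement.

1, 2, 4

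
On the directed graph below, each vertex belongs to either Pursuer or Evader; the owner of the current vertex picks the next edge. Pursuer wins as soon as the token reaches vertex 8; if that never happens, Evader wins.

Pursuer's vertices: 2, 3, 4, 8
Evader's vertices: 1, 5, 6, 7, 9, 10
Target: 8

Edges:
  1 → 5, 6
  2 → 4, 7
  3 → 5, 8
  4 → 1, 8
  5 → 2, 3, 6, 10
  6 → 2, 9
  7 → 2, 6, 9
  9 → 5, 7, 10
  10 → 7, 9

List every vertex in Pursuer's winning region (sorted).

2, 3, 4, 8

A0 = {8}
A1: add {3, 4} — 3 (Pursuer) has 3→8; 4 (Pursuer) has 4→8.
A2: add {2} — 2 (Pursuer) has 2→4.
A3 = A2; e.g. 1 (Evader) can still go to 5. Fixed point.
Pursuer's winning region = {2, 3, 4, 8}.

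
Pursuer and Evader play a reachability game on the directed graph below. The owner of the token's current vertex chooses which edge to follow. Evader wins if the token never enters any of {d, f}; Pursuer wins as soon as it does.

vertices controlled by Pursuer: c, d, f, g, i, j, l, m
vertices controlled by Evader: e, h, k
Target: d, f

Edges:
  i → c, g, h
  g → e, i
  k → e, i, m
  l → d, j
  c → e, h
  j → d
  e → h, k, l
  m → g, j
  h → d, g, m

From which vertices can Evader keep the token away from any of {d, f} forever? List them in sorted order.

A0 = {d, f}
A1: add {j, l} — j (Pursuer) has j→d; l (Pursuer) has l→d.
A2: add {m} — m (Pursuer) has m→j.
A3 = A2; e.g. c (Pursuer) has no edge into A2. Fixed point.
Pursuer's attractor = {d, f, j, l, m}; Evader avoids the target exactly from the complement.

c, e, g, h, i, k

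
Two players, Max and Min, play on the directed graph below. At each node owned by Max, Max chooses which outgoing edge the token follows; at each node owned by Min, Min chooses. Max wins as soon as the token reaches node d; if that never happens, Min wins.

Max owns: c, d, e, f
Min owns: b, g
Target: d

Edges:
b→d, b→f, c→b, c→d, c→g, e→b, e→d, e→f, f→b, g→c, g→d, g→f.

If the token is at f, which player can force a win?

Min

A0 = {d}
A1: add {c, e} — c (Max) has c→d; e (Max) has e→d.
A2 = A1; e.g. b (Min) can still go to f. Fixed point.
f never enters the attractor, so Min can avoid the target forever.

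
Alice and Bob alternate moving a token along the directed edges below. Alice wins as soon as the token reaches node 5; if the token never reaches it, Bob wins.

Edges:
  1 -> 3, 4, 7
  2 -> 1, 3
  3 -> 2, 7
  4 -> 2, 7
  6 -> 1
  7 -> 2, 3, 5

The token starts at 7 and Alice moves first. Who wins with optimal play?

Track states (vertex, player-to-move).
A0 = {(5,Alice), (5,Bob)}
A1: add {(7,Alice)}.
(7,Alice) ∈ A1 ⇒ Alice forces the target.

Alice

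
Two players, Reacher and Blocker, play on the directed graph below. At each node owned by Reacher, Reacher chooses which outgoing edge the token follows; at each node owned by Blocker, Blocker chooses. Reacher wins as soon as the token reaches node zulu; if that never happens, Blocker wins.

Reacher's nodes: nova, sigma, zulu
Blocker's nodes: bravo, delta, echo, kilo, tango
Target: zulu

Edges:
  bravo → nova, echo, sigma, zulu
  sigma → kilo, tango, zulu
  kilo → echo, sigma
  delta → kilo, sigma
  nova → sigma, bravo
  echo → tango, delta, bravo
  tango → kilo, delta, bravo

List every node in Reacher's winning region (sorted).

A0 = {zulu}
A1: add {sigma} — sigma (Reacher) has sigma→zulu.
A2: add {nova} — nova (Reacher) has nova→sigma.
A3 = A2; e.g. kilo (Blocker) can still go to echo. Fixed point.
Reacher's winning region = {nova, sigma, zulu}.

nova, sigma, zulu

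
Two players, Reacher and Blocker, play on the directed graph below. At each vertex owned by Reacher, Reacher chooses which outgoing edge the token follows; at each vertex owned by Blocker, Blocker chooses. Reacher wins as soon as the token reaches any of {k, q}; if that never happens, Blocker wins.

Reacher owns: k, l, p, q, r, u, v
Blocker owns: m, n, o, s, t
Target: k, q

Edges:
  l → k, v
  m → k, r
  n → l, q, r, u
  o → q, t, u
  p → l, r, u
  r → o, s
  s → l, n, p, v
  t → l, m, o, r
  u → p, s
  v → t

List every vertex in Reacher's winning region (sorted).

k, l, p, q, u

A0 = {k, q}
A1: add {l} — l (Reacher) has l→k.
A2: add {p} — p (Reacher) has p→l.
A3: add {u} — u (Reacher) has u→p.
A4 = A3; e.g. m (Blocker) can still go to r. Fixed point.
Reacher's winning region = {k, l, p, q, u}.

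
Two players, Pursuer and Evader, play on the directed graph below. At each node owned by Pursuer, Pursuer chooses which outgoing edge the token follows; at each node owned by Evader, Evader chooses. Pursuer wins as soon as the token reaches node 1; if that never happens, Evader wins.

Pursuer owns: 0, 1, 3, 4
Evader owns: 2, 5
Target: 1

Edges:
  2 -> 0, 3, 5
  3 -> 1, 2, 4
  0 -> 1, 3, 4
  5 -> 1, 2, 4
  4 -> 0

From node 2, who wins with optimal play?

A0 = {1}
A1: add {0, 3} — 0 (Pursuer) has 0→1; 3 (Pursuer) has 3→1.
A2: add {4} — 4 (Pursuer) has 4→0.
A3 = A2; e.g. 2 (Evader) can still go to 5. Fixed point.
2 never enters the attractor, so Evader can avoid the target forever.

Evader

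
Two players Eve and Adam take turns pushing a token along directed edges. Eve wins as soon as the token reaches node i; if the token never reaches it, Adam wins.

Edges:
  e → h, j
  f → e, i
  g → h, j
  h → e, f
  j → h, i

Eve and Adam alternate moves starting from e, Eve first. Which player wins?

Track states (vertex, player-to-move).
A0 = {(i,Eve), (i,Adam)}
A1: add {(f,Eve), (j,Eve)}.
A2 = A1; e.g. (e,Eve) stays out. (e,Eve) never enters ⇒ Adam avoids the target.

Adam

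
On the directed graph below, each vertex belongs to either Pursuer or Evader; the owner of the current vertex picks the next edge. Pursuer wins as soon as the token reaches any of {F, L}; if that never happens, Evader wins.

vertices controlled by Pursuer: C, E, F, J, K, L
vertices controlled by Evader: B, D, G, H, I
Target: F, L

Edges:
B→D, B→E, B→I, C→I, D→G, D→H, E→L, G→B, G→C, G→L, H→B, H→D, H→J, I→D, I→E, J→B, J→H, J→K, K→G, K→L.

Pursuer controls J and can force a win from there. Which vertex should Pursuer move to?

A0 = {F, L}
A1: add {E, K} — E (Pursuer) has E→L; K (Pursuer) has K→L.
A2: add {J} — J (Pursuer) has J→K.
A3 = A2; e.g. B (Evader) can still go to D. Fixed point.
From J, successor K is in the attractor (rank 1); the other successors B, H are not.

K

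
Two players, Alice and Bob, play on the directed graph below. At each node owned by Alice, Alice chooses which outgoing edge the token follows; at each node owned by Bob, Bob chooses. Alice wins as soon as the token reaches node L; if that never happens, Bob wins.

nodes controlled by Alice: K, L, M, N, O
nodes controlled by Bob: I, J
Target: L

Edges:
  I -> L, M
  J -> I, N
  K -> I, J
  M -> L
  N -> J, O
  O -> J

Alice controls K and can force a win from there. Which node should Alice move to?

A0 = {L}
A1: add {M} — M (Alice) has M→L.
A2: add {I} — I (Bob): all of {L, M} already in.
A3: add {K} — K (Alice) has K→I.
A4 = A3; e.g. J (Bob) can still go to N. Fixed point.
From K, successor I is in the attractor (rank 2); the other successor J is not.

I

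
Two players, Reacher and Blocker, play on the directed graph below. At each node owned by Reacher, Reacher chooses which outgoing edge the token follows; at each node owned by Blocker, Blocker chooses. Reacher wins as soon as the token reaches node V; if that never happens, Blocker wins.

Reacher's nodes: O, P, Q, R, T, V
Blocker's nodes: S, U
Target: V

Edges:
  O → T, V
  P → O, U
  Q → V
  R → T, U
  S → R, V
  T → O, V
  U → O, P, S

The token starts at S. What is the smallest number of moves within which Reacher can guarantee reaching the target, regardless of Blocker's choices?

A0 = {V}
A1: add {O, Q, T} — O (Reacher) has O→V; Q (Reacher) has Q→V; T (Reacher) has T→V.
A2: add {P, R} — P (Reacher) has P→O; R (Reacher) has R→T.
A3: add {S} — S (Blocker): all of {R, V} already in.
S enters the attractor at level 3, so Reacher can force the target in 3 moves from there.

3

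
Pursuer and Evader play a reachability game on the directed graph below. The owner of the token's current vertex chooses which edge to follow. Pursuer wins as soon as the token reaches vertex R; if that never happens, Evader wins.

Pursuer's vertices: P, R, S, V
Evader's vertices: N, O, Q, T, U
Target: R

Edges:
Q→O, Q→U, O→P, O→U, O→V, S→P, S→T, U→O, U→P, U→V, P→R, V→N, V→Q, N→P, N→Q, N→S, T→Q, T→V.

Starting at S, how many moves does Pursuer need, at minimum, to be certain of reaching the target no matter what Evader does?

A0 = {R}
A1: add {P} — P (Pursuer) has P→R.
A2: add {S} — S (Pursuer) has S→P.
A3 = A2; e.g. N (Evader) can still go to Q. Fixed point.
S enters the attractor at level 2, so Pursuer can force the target in 2 moves from there.

2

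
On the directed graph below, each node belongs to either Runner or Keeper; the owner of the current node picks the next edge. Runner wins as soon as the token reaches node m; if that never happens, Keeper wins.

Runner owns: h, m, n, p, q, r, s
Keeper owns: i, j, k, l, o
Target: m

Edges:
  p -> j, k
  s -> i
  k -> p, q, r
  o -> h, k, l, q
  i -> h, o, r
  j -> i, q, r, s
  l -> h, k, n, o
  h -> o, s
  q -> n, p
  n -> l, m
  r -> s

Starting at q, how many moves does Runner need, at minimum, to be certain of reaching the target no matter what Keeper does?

2

A0 = {m}
A1: add {n} — n (Runner) has n→m.
A2: add {q} — q (Runner) has q→n.
A3 = A2; e.g. h (Runner) has no edge into A2. Fixed point.
q enters the attractor at level 2, so Runner can force the target in 2 moves from there.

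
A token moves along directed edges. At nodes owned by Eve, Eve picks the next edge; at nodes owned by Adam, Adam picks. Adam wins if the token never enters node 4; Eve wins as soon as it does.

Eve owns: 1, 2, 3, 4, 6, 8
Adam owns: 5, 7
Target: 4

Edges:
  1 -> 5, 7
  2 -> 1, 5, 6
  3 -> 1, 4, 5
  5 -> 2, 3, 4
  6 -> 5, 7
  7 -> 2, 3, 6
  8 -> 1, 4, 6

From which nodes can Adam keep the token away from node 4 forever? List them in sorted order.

A0 = {4}
A1: add {3, 8} — 3 (Eve) has 3→4; 8 (Eve) has 8→4.
A2 = A1; e.g. 1 (Eve) has no edge into A1. Fixed point.
Eve's attractor = {3, 4, 8}; Adam avoids the target exactly from the complement.

1, 2, 5, 6, 7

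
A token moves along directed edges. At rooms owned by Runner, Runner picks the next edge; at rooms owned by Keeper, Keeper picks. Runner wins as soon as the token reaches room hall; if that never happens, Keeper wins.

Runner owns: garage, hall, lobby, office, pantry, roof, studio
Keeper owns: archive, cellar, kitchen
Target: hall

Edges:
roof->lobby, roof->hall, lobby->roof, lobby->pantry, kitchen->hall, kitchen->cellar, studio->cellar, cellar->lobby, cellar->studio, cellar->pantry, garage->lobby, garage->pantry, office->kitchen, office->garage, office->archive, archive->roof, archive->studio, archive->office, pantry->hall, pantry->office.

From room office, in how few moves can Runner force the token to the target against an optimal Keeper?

3

A0 = {hall}
A1: add {pantry, roof} — roof (Runner) has roof→hall; pantry (Runner) has pantry→hall.
A2: add {garage, lobby} — lobby (Runner) has lobby→roof; garage (Runner) has garage→pantry.
A3: add {office} — office (Runner) has office→garage.
A4 = A3; e.g. kitchen (Keeper) can still go to cellar. Fixed point.
office enters the attractor at level 3, so Runner can force the target in 3 moves from there.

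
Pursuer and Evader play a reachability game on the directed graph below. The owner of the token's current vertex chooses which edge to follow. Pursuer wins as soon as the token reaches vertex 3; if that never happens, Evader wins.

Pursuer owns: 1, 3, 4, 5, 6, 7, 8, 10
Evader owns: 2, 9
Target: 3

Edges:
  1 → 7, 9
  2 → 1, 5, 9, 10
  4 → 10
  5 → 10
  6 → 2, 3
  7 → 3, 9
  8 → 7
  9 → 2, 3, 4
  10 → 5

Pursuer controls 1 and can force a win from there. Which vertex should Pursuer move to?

A0 = {3}
A1: add {6, 7} — 6 (Pursuer) has 6→3; 7 (Pursuer) has 7→3.
A2: add {1, 8} — 1 (Pursuer) has 1→7; 8 (Pursuer) has 8→7.
A3 = A2; e.g. 2 (Evader) can still go to 5. Fixed point.
From 1, successor 7 is in the attractor (rank 1); the other successor 9 is not.

7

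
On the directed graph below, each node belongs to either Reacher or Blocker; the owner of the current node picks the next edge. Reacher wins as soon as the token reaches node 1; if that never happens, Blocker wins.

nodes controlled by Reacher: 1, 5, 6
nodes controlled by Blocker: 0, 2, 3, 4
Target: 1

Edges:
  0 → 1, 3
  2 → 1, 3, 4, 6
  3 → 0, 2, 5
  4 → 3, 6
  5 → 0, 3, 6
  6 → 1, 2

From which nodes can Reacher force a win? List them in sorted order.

1, 5, 6

A0 = {1}
A1: add {6} — 6 (Reacher) has 6→1.
A2: add {5} — 5 (Reacher) has 5→6.
A3 = A2; e.g. 0 (Blocker) can still go to 3. Fixed point.
Reacher's winning region = {1, 5, 6}.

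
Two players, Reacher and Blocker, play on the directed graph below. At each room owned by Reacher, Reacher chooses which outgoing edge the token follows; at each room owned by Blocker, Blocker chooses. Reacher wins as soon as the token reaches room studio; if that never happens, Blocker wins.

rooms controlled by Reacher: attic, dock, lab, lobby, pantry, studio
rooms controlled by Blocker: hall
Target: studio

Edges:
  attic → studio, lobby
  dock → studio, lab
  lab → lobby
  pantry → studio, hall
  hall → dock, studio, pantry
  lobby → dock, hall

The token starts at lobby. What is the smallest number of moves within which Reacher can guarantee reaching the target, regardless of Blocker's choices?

A0 = {studio}
A1: add {attic, dock, pantry} — attic (Reacher) has attic→studio; dock (Reacher) has dock→studio; pantry (Reacher) has pantry→studio.
A2: add {hall, lobby} — hall (Blocker): all of {dock, studio, pantry} already in; lobby (Reacher) has lobby→dock.
lobby enters the attractor at level 2, so Reacher can force the target in 2 moves from there.

2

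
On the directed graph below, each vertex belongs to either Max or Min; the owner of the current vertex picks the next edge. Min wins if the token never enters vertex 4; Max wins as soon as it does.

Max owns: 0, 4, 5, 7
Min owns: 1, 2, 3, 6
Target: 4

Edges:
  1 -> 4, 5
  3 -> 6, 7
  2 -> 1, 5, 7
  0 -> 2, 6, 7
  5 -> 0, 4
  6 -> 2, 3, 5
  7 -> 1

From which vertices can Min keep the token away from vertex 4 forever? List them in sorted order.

A0 = {4}
A1: add {5} — 5 (Max) has 5→4.
A2: add {1} — 1 (Min): all of {4, 5} already in.
A3: add {7} — 7 (Max) has 7→1.
A4: add {0, 2} — 0 (Max) has 0→7; 2 (Min): all of {1, 5, 7} already in.
A5 = A4; e.g. 3 (Min) can still go to 6. Fixed point.
Max's attractor = {0, 1, 2, 4, 5, 7}; Min avoids the target exactly from the complement.

3, 6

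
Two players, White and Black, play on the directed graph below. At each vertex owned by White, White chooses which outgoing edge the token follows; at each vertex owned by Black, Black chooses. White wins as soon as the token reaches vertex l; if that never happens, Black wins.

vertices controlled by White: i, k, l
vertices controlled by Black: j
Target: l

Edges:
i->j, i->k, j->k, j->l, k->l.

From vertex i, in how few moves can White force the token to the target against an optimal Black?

2

A0 = {l}
A1: add {k} — k (White) has k→l.
A2: add {i, j} — i (White) has i→k; j (Black): all of {k, l} already in.
A2 = all vertices. Fixed point.
i enters the attractor at level 2, so White can force the target in 2 moves from there.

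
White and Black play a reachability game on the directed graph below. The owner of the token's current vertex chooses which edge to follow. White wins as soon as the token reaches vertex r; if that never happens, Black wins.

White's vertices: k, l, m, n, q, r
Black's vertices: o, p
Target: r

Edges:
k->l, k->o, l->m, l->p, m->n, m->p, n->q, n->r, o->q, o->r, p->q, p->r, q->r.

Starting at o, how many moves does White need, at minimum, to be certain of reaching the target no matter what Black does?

A0 = {r}
A1: add {n, q} — n (White) has n→r; q (White) has q→r.
A2: add {m, o, p} — m (White) has m→n; o (Black): all of {q, r} already in; p (Black): all of {q, r} already in.
o enters the attractor at level 2, so White can force the target in 2 moves from there.

2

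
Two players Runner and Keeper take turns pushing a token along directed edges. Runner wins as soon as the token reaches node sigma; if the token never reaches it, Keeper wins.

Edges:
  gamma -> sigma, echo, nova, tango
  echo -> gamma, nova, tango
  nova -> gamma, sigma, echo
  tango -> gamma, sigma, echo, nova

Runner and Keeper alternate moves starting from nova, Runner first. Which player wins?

Runner

Track states (vertex, player-to-move).
A0 = {(sigma,Runner), (sigma,Keeper)}
A1: add {(gamma,Runner), (nova,Runner), (tango,Runner)}.
(nova,Runner) ∈ A1 ⇒ Runner forces the target.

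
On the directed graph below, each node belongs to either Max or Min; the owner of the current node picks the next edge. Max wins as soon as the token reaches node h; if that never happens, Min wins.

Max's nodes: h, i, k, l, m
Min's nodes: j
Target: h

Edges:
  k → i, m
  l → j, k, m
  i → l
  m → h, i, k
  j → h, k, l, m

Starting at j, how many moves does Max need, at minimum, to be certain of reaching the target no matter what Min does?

A0 = {h}
A1: add {m} — m (Max) has m→h.
A2: add {k, l} — k (Max) has k→m; l (Max) has l→m.
A3: add {i, j} — i (Max) has i→l; j (Min): all of {h, k, l, m} already in.
A3 = all vertices. Fixed point.
j enters the attractor at level 3, so Max can force the target in 3 moves from there.

3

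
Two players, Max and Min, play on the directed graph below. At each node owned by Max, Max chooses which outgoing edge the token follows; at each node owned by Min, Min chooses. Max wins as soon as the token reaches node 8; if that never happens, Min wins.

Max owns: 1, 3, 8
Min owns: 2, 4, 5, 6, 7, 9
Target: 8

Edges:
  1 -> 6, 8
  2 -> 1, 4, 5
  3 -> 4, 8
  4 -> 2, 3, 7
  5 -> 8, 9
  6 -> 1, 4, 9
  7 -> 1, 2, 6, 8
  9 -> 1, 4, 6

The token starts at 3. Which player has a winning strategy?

A0 = {8}
A1: add {1, 3} — 1 (Max) has 1→8; 3 (Max) has 3→8.
A2 = A1; e.g. 2 (Min) can still go to 4. Fixed point.
3 ∈ A1, so Max can force the target.

Max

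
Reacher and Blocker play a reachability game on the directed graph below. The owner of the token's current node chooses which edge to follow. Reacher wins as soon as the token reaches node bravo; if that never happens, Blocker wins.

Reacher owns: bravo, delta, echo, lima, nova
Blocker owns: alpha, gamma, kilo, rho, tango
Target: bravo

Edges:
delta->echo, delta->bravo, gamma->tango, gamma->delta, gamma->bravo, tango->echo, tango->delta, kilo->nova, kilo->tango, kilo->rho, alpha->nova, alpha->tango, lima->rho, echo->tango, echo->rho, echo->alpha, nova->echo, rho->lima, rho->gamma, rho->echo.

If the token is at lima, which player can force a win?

Blocker

A0 = {bravo}
A1: add {delta} — delta (Reacher) has delta→bravo.
A2 = A1; e.g. lima (Reacher) has no edge into A1. Fixed point.
lima never enters the attractor, so Blocker can avoid the target forever.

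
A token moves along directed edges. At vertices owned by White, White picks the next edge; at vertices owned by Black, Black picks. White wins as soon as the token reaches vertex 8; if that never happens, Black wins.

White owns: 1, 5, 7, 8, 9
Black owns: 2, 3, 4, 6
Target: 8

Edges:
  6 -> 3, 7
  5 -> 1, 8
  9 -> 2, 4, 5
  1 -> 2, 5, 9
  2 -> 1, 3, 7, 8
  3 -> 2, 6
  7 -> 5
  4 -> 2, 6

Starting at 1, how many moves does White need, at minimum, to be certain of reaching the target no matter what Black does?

2

A0 = {8}
A1: add {5} — 5 (White) has 5→8.
A2: add {1, 7, 9} — 1 (White) has 1→5; 7 (White) has 7→5; 9 (White) has 9→5.
A3 = A2; e.g. 2 (Black) can still go to 3. Fixed point.
1 enters the attractor at level 2, so White can force the target in 2 moves from there.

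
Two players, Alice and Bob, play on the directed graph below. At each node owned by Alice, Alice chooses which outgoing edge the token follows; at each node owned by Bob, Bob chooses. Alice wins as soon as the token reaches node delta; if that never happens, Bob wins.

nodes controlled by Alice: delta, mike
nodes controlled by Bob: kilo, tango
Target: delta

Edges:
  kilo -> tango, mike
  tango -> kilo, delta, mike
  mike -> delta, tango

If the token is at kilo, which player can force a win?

Bob

A0 = {delta}
A1: add {mike} — mike (Alice) has mike→delta.
A2 = A1; e.g. kilo (Bob) can still go to tango. Fixed point.
kilo never enters the attractor, so Bob can avoid the target forever.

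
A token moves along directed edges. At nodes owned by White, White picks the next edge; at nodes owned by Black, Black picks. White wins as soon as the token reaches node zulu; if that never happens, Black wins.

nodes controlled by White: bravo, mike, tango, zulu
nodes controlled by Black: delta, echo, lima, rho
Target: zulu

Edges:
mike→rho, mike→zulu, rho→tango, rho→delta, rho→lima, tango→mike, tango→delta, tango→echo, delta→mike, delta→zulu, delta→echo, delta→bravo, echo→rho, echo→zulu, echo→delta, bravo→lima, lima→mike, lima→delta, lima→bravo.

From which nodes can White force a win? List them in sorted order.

mike, tango, zulu

A0 = {zulu}
A1: add {mike} — mike (White) has mike→zulu.
A2: add {tango} — tango (White) has tango→mike.
A3 = A2; e.g. rho (Black) can still go to delta. Fixed point.
White's winning region = {mike, tango, zulu}.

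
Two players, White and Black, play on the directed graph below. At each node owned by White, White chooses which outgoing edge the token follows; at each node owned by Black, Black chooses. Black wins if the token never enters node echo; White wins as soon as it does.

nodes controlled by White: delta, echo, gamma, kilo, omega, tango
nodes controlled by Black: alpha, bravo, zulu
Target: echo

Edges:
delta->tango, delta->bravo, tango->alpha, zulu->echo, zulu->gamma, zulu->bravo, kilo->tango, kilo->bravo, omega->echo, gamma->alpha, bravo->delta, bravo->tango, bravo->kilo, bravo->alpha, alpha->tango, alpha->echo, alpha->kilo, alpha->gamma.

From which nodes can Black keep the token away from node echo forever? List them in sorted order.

alpha, bravo, delta, gamma, kilo, tango, zulu

A0 = {echo}
A1: add {omega} — omega (White) has omega→echo.
A2 = A1; e.g. delta (White) has no edge into A1. Fixed point.
White's attractor = {echo, omega}; Black avoids the target exactly from the complement.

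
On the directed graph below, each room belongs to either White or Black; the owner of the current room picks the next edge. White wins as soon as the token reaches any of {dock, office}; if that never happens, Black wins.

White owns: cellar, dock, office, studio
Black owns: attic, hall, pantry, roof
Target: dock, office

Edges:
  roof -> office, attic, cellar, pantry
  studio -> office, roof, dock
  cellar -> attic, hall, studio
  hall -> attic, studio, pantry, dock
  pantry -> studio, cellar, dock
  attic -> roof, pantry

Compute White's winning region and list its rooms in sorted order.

cellar, dock, office, pantry, studio

A0 = {dock, office}
A1: add {studio} — studio (White) has studio→office.
A2: add {cellar} — cellar (White) has cellar→studio.
A3: add {pantry} — pantry (Black): all of {studio, cellar, dock} already in.
A4 = A3; e.g. attic (Black) can still go to roof. Fixed point.
White's winning region = {cellar, dock, office, pantry, studio}.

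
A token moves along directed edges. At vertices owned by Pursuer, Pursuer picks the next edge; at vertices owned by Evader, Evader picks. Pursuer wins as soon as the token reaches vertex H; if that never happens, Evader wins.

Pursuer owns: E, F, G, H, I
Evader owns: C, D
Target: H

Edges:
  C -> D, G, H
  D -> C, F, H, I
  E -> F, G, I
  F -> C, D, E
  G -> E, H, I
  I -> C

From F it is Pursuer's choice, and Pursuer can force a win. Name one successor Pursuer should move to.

E

A0 = {H}
A1: add {G} — G (Pursuer) has G→H.
A2: add {E} — E (Pursuer) has E→G.
A3: add {F} — F (Pursuer) has F→E.
A4 = A3; e.g. C (Evader) can still go to D. Fixed point.
From F, successor E is in the attractor (rank 2); the other successors C, D are not.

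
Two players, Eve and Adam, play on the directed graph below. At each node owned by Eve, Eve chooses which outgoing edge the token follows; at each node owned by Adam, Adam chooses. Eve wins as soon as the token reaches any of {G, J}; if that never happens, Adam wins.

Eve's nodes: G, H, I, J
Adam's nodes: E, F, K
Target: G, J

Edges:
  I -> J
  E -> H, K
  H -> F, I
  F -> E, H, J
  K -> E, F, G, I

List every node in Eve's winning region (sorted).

G, H, I, J

A0 = {G, J}
A1: add {I} — I (Eve) has I→J.
A2: add {H} — H (Eve) has H→I.
A3 = A2; e.g. E (Adam) can still go to K. Fixed point.
Eve's winning region = {G, H, I, J}.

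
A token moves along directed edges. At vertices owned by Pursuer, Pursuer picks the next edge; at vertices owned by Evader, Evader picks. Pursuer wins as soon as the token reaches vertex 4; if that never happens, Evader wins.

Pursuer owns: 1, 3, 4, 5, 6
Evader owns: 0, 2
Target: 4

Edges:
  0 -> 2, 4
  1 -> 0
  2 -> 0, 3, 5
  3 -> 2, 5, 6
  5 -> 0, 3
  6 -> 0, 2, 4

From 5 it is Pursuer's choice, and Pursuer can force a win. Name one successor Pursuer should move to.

3

A0 = {4}
A1: add {6} — 6 (Pursuer) has 6→4.
A2: add {3} — 3 (Pursuer) has 3→6.
A3: add {5} — 5 (Pursuer) has 5→3.
A4 = A3; e.g. 0 (Evader) can still go to 2. Fixed point.
From 5, successor 3 is in the attractor (rank 2); the other successor 0 is not.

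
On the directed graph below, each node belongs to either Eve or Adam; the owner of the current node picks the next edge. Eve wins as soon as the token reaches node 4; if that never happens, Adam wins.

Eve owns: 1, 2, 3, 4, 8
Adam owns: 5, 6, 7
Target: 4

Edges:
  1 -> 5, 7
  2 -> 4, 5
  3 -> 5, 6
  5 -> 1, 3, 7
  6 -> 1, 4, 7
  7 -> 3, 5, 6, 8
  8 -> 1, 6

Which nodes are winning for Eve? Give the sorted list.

A0 = {4}
A1: add {2} — 2 (Eve) has 2→4.
A2 = A1; e.g. 1 (Eve) has no edge into A1. Fixed point.
Eve's winning region = {2, 4}.

2, 4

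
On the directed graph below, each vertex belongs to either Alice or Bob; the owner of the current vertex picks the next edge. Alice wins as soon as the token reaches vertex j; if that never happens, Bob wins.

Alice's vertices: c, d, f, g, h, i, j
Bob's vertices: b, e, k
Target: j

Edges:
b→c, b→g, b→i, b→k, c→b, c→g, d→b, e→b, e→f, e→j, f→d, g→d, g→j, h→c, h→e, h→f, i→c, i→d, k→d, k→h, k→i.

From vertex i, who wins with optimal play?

Alice

A0 = {j}
A1: add {g} — g (Alice) has g→j.
A2: add {c} — c (Alice) has c→g.
A3: add {h, i} — h (Alice) has h→c; i (Alice) has i→c.
A4 = A3; e.g. b (Bob) can still go to k. Fixed point.
i ∈ A3, so Alice can force the target.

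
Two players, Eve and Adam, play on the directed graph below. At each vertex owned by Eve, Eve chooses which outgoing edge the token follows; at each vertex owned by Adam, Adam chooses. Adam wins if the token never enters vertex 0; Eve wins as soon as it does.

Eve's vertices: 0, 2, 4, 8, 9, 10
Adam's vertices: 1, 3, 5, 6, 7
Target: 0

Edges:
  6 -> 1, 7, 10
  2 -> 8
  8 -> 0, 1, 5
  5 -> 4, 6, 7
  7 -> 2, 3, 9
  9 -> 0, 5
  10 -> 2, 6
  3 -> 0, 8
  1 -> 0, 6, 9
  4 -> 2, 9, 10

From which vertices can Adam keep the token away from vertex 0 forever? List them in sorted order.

A0 = {0}
A1: add {8, 9} — 8 (Eve) has 8→0; 9 (Eve) has 9→0.
A2: add {2, 3, 4} — 2 (Eve) has 2→8; 3 (Adam): all of {0, 8} already in; 4 (Eve) has 4→9.
A3: add {7, 10} — 7 (Adam): all of {2, 3, 9} already in; 10 (Eve) has 10→2.
A4 = A3; e.g. 1 (Adam) can still go to 6. Fixed point.
Eve's attractor = {0, 2, 3, 4, 7, 8, 9, 10}; Adam avoids the target exactly from the complement.

1, 5, 6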